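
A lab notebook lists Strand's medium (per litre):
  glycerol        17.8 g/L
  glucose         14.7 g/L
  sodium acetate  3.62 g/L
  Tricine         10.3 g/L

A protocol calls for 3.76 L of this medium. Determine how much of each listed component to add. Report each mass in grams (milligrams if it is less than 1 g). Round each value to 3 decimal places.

glycerol 66.928 g; glucose 55.272 g; sodium acetate 13.611 g; Tricine 38.728 g

Working volume: 3.76 L.
glycerol: 17.8 g/L × 3.76 L = 66.928 g
glucose: 14.7 g/L × 3.76 L = 55.272 g
sodium acetate: 3.62 g/L × 3.76 L = 13.611 g
Tricine: 10.3 g/L × 3.76 L = 38.728 g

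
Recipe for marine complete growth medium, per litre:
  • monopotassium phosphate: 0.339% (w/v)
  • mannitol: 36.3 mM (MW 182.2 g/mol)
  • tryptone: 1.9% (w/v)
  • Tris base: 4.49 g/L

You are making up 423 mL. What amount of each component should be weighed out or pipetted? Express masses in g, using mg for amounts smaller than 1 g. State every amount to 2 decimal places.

monopotassium phosphate 1.43 g; mannitol 2.80 g; tryptone 8.04 g; Tris base 1.90 g

Working volume: 423 mL = 0.423 L.
monopotassium phosphate: 0.339% w/v = 3.39 g/L → 3.39 × 0.423 L = 1.43 g
mannitol: 36.3 mmol/L × 182.2 g/mol × 0.423 L ÷ 1000 = 2.80 g
tryptone: 1.9% w/v = 19 g/L → 19 × 0.423 L = 8.04 g
Tris base: 4.49 g/L × 0.423 L = 1.90 g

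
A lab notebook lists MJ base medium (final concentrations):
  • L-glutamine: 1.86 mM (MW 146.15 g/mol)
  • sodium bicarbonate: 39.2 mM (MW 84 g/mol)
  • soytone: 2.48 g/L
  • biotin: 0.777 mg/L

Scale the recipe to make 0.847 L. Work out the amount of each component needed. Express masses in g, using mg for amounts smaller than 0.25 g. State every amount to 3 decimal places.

Working volume: 0.847 L.
L-glutamine: 1.86 mmol/L × 146.15 mg/mmol × 0.847 L = 230.248 mg
sodium bicarbonate: 39.2 mmol/L × 84 g/mol × 0.847 L ÷ 1000 = 2.789 g
soytone: 2.48 g/L × 0.847 L = 2.101 g
biotin: 0.777 mg/L × 0.847 L = 0.658 mg

L-glutamine 230.248 mg; sodium bicarbonate 2.789 g; soytone 2.101 g; biotin 0.658 mg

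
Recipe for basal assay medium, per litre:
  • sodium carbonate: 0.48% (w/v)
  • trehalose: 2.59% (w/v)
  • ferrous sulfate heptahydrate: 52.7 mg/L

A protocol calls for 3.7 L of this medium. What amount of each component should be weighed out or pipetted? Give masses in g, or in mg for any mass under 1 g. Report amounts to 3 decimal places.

sodium carbonate 17.760 g; trehalose 95.830 g; ferrous sulfate heptahydrate 194.990 mg

Scale factor relative to 1 L: 3.7.
sodium carbonate: 0.48% w/v = 4.8 g/L → 4.8 × 3.7 L = 17.760 g
trehalose: 2.59% w/v = 25.9 g/L → 25.9 × 3.7 L = 95.830 g
ferrous sulfate heptahydrate: 52.7 mg/L × 3.7 L = 194.990 mg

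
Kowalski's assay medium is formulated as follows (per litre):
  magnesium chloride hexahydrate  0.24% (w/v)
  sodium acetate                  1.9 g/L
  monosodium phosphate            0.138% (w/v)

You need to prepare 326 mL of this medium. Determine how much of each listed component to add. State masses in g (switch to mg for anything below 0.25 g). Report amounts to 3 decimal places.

Scale factor relative to 1 L: 0.326.
magnesium chloride hexahydrate: 0.24 g per 100 mL × 326 mL ÷ 100 = 0.782 g
sodium acetate: 1.9 g/L × 0.326 L = 0.619 g
monosodium phosphate: 0.138 g per 100 mL × 326 mL ÷ 100 = 0.450 g

magnesium chloride hexahydrate 0.782 g; sodium acetate 0.619 g; monosodium phosphate 0.450 g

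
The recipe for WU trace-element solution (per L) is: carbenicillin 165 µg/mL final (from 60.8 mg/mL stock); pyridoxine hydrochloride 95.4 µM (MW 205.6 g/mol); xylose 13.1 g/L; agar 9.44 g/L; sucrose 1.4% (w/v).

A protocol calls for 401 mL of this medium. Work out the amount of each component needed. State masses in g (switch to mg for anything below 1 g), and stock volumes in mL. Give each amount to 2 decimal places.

carbenicillin 1.09 mL; pyridoxine hydrochloride 7.87 mg; xylose 5.25 g; agar 3.79 g; sucrose 5.61 g

Scale factor relative to 1 L: 0.401.
carbenicillin: C1V1 = C2V2 → 165 µg/mL × 401 mL ÷ 60800 µg/mL = 1.09 mL
pyridoxine hydrochloride: 95.4 µmol/L × 205.6 g/mol × 0.401 L ÷ 1000 = 7.87 mg
xylose: 13.1 g/L × 0.401 L = 5.25 g
agar: 9.44 g/L × 0.401 L = 3.79 g
sucrose: 1.4 g per 100 mL × 401 mL ÷ 100 = 5.61 g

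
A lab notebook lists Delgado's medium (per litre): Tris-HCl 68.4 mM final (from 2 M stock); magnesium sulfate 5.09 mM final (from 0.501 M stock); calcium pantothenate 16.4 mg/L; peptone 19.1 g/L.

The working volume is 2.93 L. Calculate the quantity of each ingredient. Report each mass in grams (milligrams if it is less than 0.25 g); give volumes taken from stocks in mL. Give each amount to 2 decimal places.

Scale factor relative to 1 L: 2.93.
Tris-HCl: dilute stock: 68.4 mM × 2930 mL ÷ 2000 mM = 100.21 mL
magnesium sulfate: C1V1 = C2V2 → 5.09 mM × 2930 mL ÷ 501 mM = 29.77 mL
calcium pantothenate: 16.4 mg/L × 2.93 L = 48.05 mg
peptone: 19.1 g/L × 2.93 L = 55.96 g

Tris-HCl 100.21 mL; magnesium sulfate 29.77 mL; calcium pantothenate 48.05 mg; peptone 55.96 g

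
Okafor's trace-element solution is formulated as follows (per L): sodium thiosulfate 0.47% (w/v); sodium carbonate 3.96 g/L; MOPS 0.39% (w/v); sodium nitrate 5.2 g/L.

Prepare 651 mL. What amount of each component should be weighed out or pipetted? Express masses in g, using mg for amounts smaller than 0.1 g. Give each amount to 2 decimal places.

Working volume: 651 mL = 0.651 L.
sodium thiosulfate: 0.47% w/v = 4.7 g/L → 4.7 × 0.651 L = 3.06 g
sodium carbonate: 3.96 g/L × 0.651 L = 2.58 g
MOPS: 0.39 g per 100 mL × 651 mL ÷ 100 = 2.54 g
sodium nitrate: 5.2 g/L × 0.651 L = 3.39 g

sodium thiosulfate 3.06 g; sodium carbonate 2.58 g; MOPS 2.54 g; sodium nitrate 3.39 g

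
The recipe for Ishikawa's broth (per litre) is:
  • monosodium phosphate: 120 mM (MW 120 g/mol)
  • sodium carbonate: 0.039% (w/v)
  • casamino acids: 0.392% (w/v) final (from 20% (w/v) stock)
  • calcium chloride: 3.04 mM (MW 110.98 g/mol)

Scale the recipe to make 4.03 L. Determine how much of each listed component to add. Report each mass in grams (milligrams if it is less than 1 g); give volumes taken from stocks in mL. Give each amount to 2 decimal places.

monosodium phosphate 58.03 g; sodium carbonate 1.57 g; casamino acids 78.99 mL; calcium chloride 1.36 g

Working volume: 4.03 L.
monosodium phosphate: 120 mmol/L × 120 g/mol × 4.03 L ÷ 1000 = 58.03 g
sodium carbonate: 0.039 g per 100 mL × 4030 mL ÷ 100 = 1.57 g
casamino acids: dilute stock: 0.392% ÷ 20% × 4030 mL = 78.99 mL
calcium chloride: 3.04 mmol/L × 110.98 g/mol × 4.03 L ÷ 1000 = 1.36 g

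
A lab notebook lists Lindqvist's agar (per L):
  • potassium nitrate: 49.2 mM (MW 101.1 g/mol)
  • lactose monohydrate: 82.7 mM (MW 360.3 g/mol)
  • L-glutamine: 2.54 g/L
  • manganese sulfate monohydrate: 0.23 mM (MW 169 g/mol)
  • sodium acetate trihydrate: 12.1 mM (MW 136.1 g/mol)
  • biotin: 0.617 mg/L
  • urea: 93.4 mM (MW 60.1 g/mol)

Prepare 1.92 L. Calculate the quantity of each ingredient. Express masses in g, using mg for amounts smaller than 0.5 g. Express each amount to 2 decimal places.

potassium nitrate 9.55 g; lactose monohydrate 57.21 g; L-glutamine 4.88 g; manganese sulfate monohydrate 74.63 mg; sodium acetate trihydrate 3.16 g; biotin 1.18 mg; urea 10.78 g

Scale factor relative to 1 L: 1.92.
potassium nitrate: 49.2 mmol/L × 101.1 g/mol × 1.92 L ÷ 1000 = 9.55 g
lactose monohydrate: 82.7 mmol/L × 360.3 g/mol × 1.92 L ÷ 1000 = 57.21 g
L-glutamine: 2.54 g/L × 1.92 L = 4.88 g
manganese sulfate monohydrate: 0.23 mmol/L × 169 mg/mmol × 1.92 L = 74.63 mg
sodium acetate trihydrate: 12.1 mmol/L × 136.1 g/mol × 1.92 L ÷ 1000 = 3.16 g
biotin: 0.617 mg/L × 1.92 L = 1.18 mg
urea: 93.4 mmol/L × 60.1 g/mol × 1.92 L ÷ 1000 = 10.78 g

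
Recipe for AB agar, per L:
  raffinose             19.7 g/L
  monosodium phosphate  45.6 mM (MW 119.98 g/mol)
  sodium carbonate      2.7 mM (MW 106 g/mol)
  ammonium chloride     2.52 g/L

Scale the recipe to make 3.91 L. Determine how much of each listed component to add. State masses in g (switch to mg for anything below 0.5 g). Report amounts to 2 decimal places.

Scale factor relative to 1 L: 3.91.
raffinose: 19.7 g/L × 3.91 L = 77.03 g
monosodium phosphate: 45.6 mmol/L × 119.98 g/mol × 3.91 L ÷ 1000 = 21.39 g
sodium carbonate: 2.7 mmol/L × 106 g/mol × 3.91 L ÷ 1000 = 1.12 g
ammonium chloride: 2.52 g/L × 3.91 L = 9.85 g

raffinose 77.03 g; monosodium phosphate 21.39 g; sodium carbonate 1.12 g; ammonium chloride 9.85 g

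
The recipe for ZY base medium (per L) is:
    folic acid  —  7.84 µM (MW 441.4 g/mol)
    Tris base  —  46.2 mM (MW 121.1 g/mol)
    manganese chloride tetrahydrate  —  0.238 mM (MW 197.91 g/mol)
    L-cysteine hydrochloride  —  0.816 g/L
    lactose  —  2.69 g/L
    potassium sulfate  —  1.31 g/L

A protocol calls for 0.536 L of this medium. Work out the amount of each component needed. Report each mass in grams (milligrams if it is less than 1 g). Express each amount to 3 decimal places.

Working volume: 0.536 L.
folic acid: 7.84 µmol/L × 441.4 g/mol × 0.536 L ÷ 1000 = 1.855 mg
Tris base: 46.2 mmol/L × 121.1 g/mol × 0.536 L ÷ 1000 = 2.999 g
manganese chloride tetrahydrate: 0.238 mmol/L × 197.91 mg/mmol × 0.536 L = 25.247 mg
L-cysteine hydrochloride: 0.816 g/L × 0.536 L = 0.437376 g = 437.376 mg
lactose: 2.69 g/L × 0.536 L = 1.442 g
potassium sulfate: 1.31 g/L × 0.536 L = 0.70216 g = 702.160 mg

folic acid 1.855 mg; Tris base 2.999 g; manganese chloride tetrahydrate 25.247 mg; L-cysteine hydrochloride 437.376 mg; lactose 1.442 g; potassium sulfate 702.160 mg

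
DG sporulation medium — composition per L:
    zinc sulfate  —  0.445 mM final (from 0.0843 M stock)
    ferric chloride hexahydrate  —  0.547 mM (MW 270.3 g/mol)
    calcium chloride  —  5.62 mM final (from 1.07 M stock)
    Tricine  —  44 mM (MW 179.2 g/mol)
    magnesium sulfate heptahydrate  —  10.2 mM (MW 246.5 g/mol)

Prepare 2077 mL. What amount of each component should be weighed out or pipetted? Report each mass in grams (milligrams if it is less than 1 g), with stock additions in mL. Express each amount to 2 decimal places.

zinc sulfate 10.96 mL; ferric chloride hexahydrate 307.09 mg; calcium chloride 10.91 mL; Tricine 16.38 g; magnesium sulfate heptahydrate 5.22 g

Target volume = 2077 mL = 2.077 L.
zinc sulfate: C1V1 = C2V2 → 0.445 mM × 2077 mL ÷ 84.3 mM = 10.96 mL
ferric chloride hexahydrate: 0.547 mmol/L × 270.3 mg/mmol × 2.077 L = 307.09 mg
calcium chloride: V = C2·V2/C1 = 5.62 mM × 2077 mL ÷ 1070 mM = 10.91 mL
Tricine: 44 mmol/L × 179.2 g/mol × 2.077 L ÷ 1000 = 16.38 g
magnesium sulfate heptahydrate: 10.2 mmol/L × 246.5 g/mol × 2.077 L ÷ 1000 = 5.22 g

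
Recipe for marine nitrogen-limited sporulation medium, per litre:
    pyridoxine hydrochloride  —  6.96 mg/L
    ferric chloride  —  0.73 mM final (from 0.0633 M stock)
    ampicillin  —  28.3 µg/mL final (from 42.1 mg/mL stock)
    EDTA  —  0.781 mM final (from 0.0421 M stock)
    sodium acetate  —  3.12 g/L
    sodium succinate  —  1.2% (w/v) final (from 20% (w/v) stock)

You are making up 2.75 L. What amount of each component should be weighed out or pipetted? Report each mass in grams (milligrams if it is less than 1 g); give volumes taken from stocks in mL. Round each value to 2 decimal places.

pyridoxine hydrochloride 19.14 mg; ferric chloride 31.71 mL; ampicillin 1.85 mL; EDTA 51.02 mL; sodium acetate 8.58 g; sodium succinate 165.00 mL

Scale factor relative to 1 L: 2.75.
pyridoxine hydrochloride: 6.96 mg/L × 2.75 L = 19.14 mg
ferric chloride: C1V1 = C2V2 → 0.73 mM × 2750 mL ÷ 63.3 mM = 31.71 mL
ampicillin: dilute stock: 28.3 µg/mL × 2750 mL ÷ 42100 µg/mL = 1.85 mL
EDTA: dilute stock: 0.781 mM × 2750 mL ÷ 42.1 mM = 51.02 mL
sodium acetate: 3.12 g/L × 2.75 L = 8.58 g
sodium succinate: V = C2·V2/C1 = 1.2% ÷ 20% × 2750 mL = 165.00 mL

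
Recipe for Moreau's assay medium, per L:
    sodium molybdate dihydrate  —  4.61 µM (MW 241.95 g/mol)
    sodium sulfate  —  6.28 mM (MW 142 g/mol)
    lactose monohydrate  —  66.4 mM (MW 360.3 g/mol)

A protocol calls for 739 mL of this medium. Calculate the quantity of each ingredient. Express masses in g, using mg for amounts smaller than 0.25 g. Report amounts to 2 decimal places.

Working volume: 739 mL = 0.739 L.
sodium molybdate dihydrate: 4.61 µmol/L × 241.95 g/mol × 0.739 L ÷ 1000 = 0.82 mg
sodium sulfate: 6.28 mmol/L × 142 g/mol × 0.739 L ÷ 1000 = 0.66 g
lactose monohydrate: 66.4 mmol/L × 360.3 g/mol × 0.739 L ÷ 1000 = 17.68 g

sodium molybdate dihydrate 0.82 mg; sodium sulfate 0.66 g; lactose monohydrate 17.68 g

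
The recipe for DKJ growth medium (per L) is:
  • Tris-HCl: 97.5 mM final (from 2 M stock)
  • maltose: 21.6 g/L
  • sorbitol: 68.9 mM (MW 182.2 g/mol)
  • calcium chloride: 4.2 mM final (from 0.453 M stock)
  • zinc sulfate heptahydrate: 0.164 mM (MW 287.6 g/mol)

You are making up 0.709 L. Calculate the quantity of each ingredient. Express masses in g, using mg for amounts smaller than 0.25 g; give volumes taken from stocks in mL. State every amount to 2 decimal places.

Tris-HCl 34.56 mL; maltose 15.31 g; sorbitol 8.90 g; calcium chloride 6.57 mL; zinc sulfate heptahydrate 33.44 mg

Scale factor relative to 1 L: 0.709.
Tris-HCl: V = C2·V2/C1 = 97.5 mM × 709 mL ÷ 2000 mM = 34.56 mL
maltose: 21.6 g/L × 0.709 L = 15.31 g
sorbitol: 68.9 mmol/L × 182.2 g/mol × 0.709 L ÷ 1000 = 8.90 g
calcium chloride: V = C2·V2/C1 = 4.2 mM × 709 mL ÷ 453 mM = 6.57 mL
zinc sulfate heptahydrate: 0.164 mmol/L × 287.6 mg/mmol × 0.709 L = 33.44 mg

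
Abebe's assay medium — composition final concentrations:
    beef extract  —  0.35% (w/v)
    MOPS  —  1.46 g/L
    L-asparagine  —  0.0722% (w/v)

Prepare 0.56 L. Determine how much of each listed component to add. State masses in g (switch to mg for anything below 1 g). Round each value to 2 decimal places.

beef extract 1.96 g; MOPS 817.60 mg; L-asparagine 404.32 mg

Scale factor relative to 1 L: 0.56.
beef extract: 0.35% w/v = 3.5 g/L → 3.5 × 0.56 L = 1.96 g
MOPS: 1.46 g/L × 0.56 L = 0.8176 g = 817.60 mg
L-asparagine: 0.0722% w/v = 0.722 g/L → 0.722 × 0.56 L = 0.40432 g = 404.32 mg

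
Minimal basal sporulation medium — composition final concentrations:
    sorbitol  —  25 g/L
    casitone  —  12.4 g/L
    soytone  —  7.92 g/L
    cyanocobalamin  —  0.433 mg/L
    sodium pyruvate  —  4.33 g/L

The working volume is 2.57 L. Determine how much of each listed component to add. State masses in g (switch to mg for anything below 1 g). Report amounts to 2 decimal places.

Working volume: 2.57 L.
sorbitol: 25 g/L × 2.57 L = 64.25 g
casitone: 12.4 g/L × 2.57 L = 31.87 g
soytone: 7.92 g/L × 2.57 L = 20.35 g
cyanocobalamin: 0.433 mg/L × 2.57 L = 1.11 mg
sodium pyruvate: 4.33 g/L × 2.57 L = 11.13 g

sorbitol 64.25 g; casitone 31.87 g; soytone 20.35 g; cyanocobalamin 1.11 mg; sodium pyruvate 11.13 g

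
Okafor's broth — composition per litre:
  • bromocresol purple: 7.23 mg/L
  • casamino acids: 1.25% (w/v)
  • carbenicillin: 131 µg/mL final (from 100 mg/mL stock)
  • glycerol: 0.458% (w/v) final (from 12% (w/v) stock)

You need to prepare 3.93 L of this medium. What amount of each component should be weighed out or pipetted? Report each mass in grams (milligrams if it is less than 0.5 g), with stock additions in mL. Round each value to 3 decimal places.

bromocresol purple 28.414 mg; casamino acids 49.125 g; carbenicillin 5.148 mL; glycerol 149.995 mL

Scale factor relative to 1 L: 3.93.
bromocresol purple: 7.23 mg/L × 3.93 L = 28.414 mg
casamino acids: 1.25 g per 100 mL × 3930 mL ÷ 100 = 49.125 g
carbenicillin: C1V1 = C2V2 → 131 µg/mL × 3930 mL ÷ 100000 µg/mL = 5.148 mL
glycerol: V = C2·V2/C1 = 0.458% ÷ 12% × 3930 mL = 149.995 mL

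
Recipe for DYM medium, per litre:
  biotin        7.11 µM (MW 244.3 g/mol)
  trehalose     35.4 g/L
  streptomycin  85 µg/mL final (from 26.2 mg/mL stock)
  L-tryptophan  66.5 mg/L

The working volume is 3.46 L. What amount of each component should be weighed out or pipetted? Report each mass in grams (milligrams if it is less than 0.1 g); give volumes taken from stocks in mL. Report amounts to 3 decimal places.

Working volume: 3.46 L.
biotin: 7.11 µmol/L × 244.3 g/mol × 3.46 L ÷ 1000 = 6.010 mg
trehalose: 35.4 g/L × 3.46 L = 122.484 g
streptomycin: V = C2·V2/C1 = 85 µg/mL × 3460 mL ÷ 26200 µg/mL = 11.225 mL
L-tryptophan: 66.5 mg/L × 3.46 L = 230.09 mg = 0.230 g

biotin 6.010 mg; trehalose 122.484 g; streptomycin 11.225 mL; L-tryptophan 0.230 g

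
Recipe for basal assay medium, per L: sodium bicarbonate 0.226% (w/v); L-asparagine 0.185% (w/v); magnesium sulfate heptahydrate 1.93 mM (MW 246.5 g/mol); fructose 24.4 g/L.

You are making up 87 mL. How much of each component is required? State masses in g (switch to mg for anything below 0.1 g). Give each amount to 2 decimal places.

sodium bicarbonate 0.20 g; L-asparagine 0.16 g; magnesium sulfate heptahydrate 41.39 mg; fructose 2.12 g

Target volume = 87 mL = 0.087 L.
sodium bicarbonate: 0.226 g per 100 mL × 87 mL ÷ 100 = 0.20 g
L-asparagine: 0.185 g per 100 mL × 87 mL ÷ 100 = 0.16 g
magnesium sulfate heptahydrate: 1.93 mmol/L × 246.5 mg/mmol × 0.087 L = 41.39 mg
fructose: 24.4 g/L × 0.087 L = 2.12 g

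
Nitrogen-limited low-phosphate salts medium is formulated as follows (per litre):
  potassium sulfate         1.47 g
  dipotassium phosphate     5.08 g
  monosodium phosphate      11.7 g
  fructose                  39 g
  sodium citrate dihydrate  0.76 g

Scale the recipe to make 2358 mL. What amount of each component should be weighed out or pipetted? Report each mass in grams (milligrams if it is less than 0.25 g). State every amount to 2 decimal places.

Scale factor = 2358 mL / 1000 mL = 2.358.
potassium sulfate: 1.47 g × (2358 mL / 1000 mL) = 3.47 g
dipotassium phosphate: 5.08 g × (2358 mL / 1000 mL) = 11.98 g
monosodium phosphate: 11.7 g × (2358 mL / 1000 mL) = 27.59 g
fructose: 39 g × (2358 mL / 1000 mL) = 91.96 g
sodium citrate dihydrate: 0.76 g × (2358 mL / 1000 mL) = 1.79 g

potassium sulfate 3.47 g; dipotassium phosphate 11.98 g; monosodium phosphate 27.59 g; fructose 91.96 g; sodium citrate dihydrate 1.79 g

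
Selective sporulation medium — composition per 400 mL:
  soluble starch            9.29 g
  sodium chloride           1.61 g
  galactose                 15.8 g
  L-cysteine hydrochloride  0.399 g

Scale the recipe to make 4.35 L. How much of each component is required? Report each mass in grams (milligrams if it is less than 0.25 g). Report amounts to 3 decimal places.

Ratio of target to recipe volume: 4350 / 400 = 10.875.
soluble starch: 9.29 g × (4350 mL / 400 mL) = 101.029 g
sodium chloride: 1.61 g × (4350 mL / 400 mL) = 17.509 g
galactose: 15.8 g × (4350 mL / 400 mL) = 171.825 g
L-cysteine hydrochloride: 0.399 g × (4350 mL / 400 mL) = 4.339 g

soluble starch 101.029 g; sodium chloride 17.509 g; galactose 171.825 g; L-cysteine hydrochloride 4.339 g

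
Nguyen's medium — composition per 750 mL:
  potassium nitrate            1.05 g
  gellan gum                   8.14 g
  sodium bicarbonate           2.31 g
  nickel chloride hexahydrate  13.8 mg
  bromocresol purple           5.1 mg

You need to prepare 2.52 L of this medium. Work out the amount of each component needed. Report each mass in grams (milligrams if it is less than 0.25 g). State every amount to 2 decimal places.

Ratio of target to recipe volume: 2520 / 750 = 3.36.
potassium nitrate: 1.05 g × (2520 mL / 750 mL) = 3.53 g
gellan gum: 8.14 g × (2520 mL / 750 mL) = 27.35 g
sodium bicarbonate: 2.31 g × (2520 mL / 750 mL) = 7.76 g
nickel chloride hexahydrate: 13.8 mg × (2520 mL / 750 mL) = 46.37 mg
bromocresol purple: 5.1 mg × (2520 mL / 750 mL) = 17.14 mg

potassium nitrate 3.53 g; gellan gum 27.35 g; sodium bicarbonate 7.76 g; nickel chloride hexahydrate 46.37 mg; bromocresol purple 17.14 mg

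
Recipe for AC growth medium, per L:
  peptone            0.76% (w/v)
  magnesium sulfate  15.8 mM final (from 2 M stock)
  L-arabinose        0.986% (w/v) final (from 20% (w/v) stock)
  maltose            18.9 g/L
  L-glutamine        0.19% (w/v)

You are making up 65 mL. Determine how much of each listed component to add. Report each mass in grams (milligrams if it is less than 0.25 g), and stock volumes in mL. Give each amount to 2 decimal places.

Working volume: 65 mL = 0.065 L.
peptone: 0.76 g per 100 mL × 65 mL ÷ 100 = 0.49 g
magnesium sulfate: V = C2·V2/C1 = 15.8 mM × 65 mL ÷ 2000 mM = 0.51 mL
L-arabinose: V = C2·V2/C1 = 0.986% ÷ 20% × 65 mL = 3.20 mL
maltose: 18.9 g/L × 0.065 L = 1.23 g
L-glutamine: 0.19 g per 100 mL × 65 mL ÷ 100 = 0.1235 g = 123.50 mg

peptone 0.49 g; magnesium sulfate 0.51 mL; L-arabinose 3.20 mL; maltose 1.23 g; L-glutamine 123.50 mg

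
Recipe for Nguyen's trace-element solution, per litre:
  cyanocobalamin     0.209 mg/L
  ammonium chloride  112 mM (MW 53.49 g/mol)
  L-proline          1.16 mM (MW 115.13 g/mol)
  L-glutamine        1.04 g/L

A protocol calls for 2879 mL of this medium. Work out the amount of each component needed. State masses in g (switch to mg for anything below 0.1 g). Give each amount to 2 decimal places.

Target volume = 2879 mL = 2.879 L.
cyanocobalamin: 0.209 mg/L × 2.879 L = 0.60 mg
ammonium chloride: 112 mmol/L × 53.49 g/mol × 2.879 L ÷ 1000 = 17.25 g
L-proline: 1.16 mmol/L × 115.13 g/mol × 2.879 L ÷ 1000 = 0.38 g
L-glutamine: 1.04 g/L × 2.879 L = 2.99 g

cyanocobalamin 0.60 mg; ammonium chloride 17.25 g; L-proline 0.38 g; L-glutamine 2.99 g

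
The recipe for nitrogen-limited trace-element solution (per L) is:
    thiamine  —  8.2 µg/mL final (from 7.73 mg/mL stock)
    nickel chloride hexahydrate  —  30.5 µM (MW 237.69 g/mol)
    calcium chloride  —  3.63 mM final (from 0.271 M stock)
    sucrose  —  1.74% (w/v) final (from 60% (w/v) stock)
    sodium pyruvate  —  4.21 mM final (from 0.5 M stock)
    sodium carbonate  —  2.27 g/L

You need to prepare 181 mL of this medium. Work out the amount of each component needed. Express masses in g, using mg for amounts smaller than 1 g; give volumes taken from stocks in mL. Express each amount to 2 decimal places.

Working volume: 181 mL = 0.181 L.
thiamine: V = C2·V2/C1 = 8.2 µg/mL × 181 mL ÷ 7730 µg/mL = 0.19 mL
nickel chloride hexahydrate: 30.5 µmol/L × 237.69 g/mol × 0.181 L ÷ 1000 = 1.31 mg
calcium chloride: V = C2·V2/C1 = 3.63 mM × 181 mL ÷ 271 mM = 2.42 mL
sucrose: dilute stock: 1.74% ÷ 60% × 181 mL = 5.25 mL
sodium pyruvate: C1V1 = C2V2 → 4.21 mM × 181 mL ÷ 500 mM = 1.52 mL
sodium carbonate: 2.27 g/L × 0.181 L = 0.41087 g = 410.87 mg

thiamine 0.19 mL; nickel chloride hexahydrate 1.31 mg; calcium chloride 2.42 mL; sucrose 5.25 mL; sodium pyruvate 1.52 mL; sodium carbonate 410.87 mg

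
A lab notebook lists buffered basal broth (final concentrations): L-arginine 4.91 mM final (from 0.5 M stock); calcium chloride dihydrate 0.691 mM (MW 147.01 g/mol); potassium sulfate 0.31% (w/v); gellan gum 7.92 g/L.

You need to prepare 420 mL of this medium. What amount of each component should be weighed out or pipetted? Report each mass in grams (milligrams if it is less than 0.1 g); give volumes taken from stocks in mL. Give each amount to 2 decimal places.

Scale factor relative to 1 L: 0.42.
L-arginine: dilute stock: 4.91 mM × 420 mL ÷ 500 mM = 4.12 mL
calcium chloride dihydrate: 0.691 mmol/L × 147.01 mg/mmol × 0.42 L = 42.67 mg
potassium sulfate: 0.31 g per 100 mL × 420 mL ÷ 100 = 1.30 g
gellan gum: 7.92 g/L × 0.42 L = 3.33 g

L-arginine 4.12 mL; calcium chloride dihydrate 42.67 mg; potassium sulfate 1.30 g; gellan gum 3.33 g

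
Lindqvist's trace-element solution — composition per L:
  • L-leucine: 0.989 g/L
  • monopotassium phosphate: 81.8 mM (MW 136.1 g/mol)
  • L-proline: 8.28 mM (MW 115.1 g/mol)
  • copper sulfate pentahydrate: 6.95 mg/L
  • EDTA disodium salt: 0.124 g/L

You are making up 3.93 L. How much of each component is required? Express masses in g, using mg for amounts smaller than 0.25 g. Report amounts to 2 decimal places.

Scale factor relative to 1 L: 3.93.
L-leucine: 0.989 g/L × 3.93 L = 3.89 g
monopotassium phosphate: 81.8 mmol/L × 136.1 g/mol × 3.93 L ÷ 1000 = 43.75 g
L-proline: 8.28 mmol/L × 115.1 g/mol × 3.93 L ÷ 1000 = 3.75 g
copper sulfate pentahydrate: 6.95 mg/L × 3.93 L = 27.31 mg
EDTA disodium salt: 0.124 g/L × 3.93 L = 0.49 g

L-leucine 3.89 g; monopotassium phosphate 43.75 g; L-proline 3.75 g; copper sulfate pentahydrate 27.31 mg; EDTA disodium salt 0.49 g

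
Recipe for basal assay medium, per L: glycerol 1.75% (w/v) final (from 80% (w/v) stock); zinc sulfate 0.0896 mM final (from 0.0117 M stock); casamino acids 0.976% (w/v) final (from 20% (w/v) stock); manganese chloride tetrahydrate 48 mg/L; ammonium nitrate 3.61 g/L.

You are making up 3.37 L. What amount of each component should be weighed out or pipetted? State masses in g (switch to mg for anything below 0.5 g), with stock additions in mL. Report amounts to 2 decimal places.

Working volume: 3.37 L.
glycerol: C1V1 = C2V2 → 1.75% ÷ 80% × 3370 mL = 73.72 mL
zinc sulfate: C1V1 = C2V2 → 0.0896 mM × 3370 mL ÷ 11.7 mM = 25.81 mL
casamino acids: V = C2·V2/C1 = 0.976% ÷ 20% × 3370 mL = 164.46 mL
manganese chloride tetrahydrate: 48 mg/L × 3.37 L = 161.76 mg
ammonium nitrate: 3.61 g/L × 3.37 L = 12.17 g

glycerol 73.72 mL; zinc sulfate 25.81 mL; casamino acids 164.46 mL; manganese chloride tetrahydrate 161.76 mg; ammonium nitrate 12.17 g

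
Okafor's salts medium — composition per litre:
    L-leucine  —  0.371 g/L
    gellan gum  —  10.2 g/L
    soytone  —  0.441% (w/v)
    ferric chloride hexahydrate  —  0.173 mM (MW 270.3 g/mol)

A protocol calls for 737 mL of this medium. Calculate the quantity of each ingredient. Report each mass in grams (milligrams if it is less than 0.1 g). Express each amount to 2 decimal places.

L-leucine 0.27 g; gellan gum 7.52 g; soytone 3.25 g; ferric chloride hexahydrate 34.46 mg

Scale factor relative to 1 L: 0.737.
L-leucine: 0.371 g/L × 0.737 L = 0.27 g
gellan gum: 10.2 g/L × 0.737 L = 7.52 g
soytone: 0.441% w/v = 4.41 g/L → 4.41 × 0.737 L = 3.25 g
ferric chloride hexahydrate: 0.173 mmol/L × 270.3 mg/mmol × 0.737 L = 34.46 mg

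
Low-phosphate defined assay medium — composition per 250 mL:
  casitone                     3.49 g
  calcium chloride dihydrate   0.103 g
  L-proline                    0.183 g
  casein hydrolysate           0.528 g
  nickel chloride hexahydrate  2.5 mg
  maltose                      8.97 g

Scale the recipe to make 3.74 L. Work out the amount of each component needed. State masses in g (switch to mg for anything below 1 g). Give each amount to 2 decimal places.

casitone 52.21 g; calcium chloride dihydrate 1.54 g; L-proline 2.74 g; casein hydrolysate 7.90 g; nickel chloride hexahydrate 37.40 mg; maltose 134.19 g

Scale factor = 3740 mL / 250 mL = 14.96.
casitone: 3.49 g × (3740 mL / 250 mL) = 52.21 g
calcium chloride dihydrate: 0.103 g × (3740 mL / 250 mL) = 1.54 g
L-proline: 0.183 g × (3740 mL / 250 mL) = 2.74 g
casein hydrolysate: 0.528 g × (3740 mL / 250 mL) = 7.90 g
nickel chloride hexahydrate: 2.5 mg × (3740 mL / 250 mL) = 37.40 mg
maltose: 8.97 g × (3740 mL / 250 mL) = 134.19 g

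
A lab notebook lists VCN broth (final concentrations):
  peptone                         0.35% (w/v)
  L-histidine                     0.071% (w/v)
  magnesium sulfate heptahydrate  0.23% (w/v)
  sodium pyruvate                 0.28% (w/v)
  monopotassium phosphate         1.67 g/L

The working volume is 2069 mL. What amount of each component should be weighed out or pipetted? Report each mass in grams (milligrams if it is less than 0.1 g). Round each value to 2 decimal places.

peptone 7.24 g; L-histidine 1.47 g; magnesium sulfate heptahydrate 4.76 g; sodium pyruvate 5.79 g; monopotassium phosphate 3.46 g

Working volume: 2069 mL = 2.069 L.
peptone: 0.35 g per 100 mL × 2069 mL ÷ 100 = 7.24 g
L-histidine: 0.071 g per 100 mL × 2069 mL ÷ 100 = 1.47 g
magnesium sulfate heptahydrate: 0.23% w/v = 2.3 g/L → 2.3 × 2.069 L = 4.76 g
sodium pyruvate: 0.28 g per 100 mL × 2069 mL ÷ 100 = 5.79 g
monopotassium phosphate: 1.67 g/L × 2.069 L = 3.46 g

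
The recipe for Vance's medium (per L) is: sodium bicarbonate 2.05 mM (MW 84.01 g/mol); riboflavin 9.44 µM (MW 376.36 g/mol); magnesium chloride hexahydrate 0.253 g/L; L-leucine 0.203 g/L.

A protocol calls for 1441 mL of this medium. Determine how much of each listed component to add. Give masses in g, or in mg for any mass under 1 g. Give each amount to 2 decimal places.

sodium bicarbonate 248.17 mg; riboflavin 5.12 mg; magnesium chloride hexahydrate 364.57 mg; L-leucine 292.52 mg

Working volume: 1441 mL = 1.441 L.
sodium bicarbonate: 2.05 mmol/L × 84.01 mg/mmol × 1.441 L = 248.17 mg
riboflavin: 9.44 µmol/L × 376.36 g/mol × 1.441 L ÷ 1000 = 5.12 mg
magnesium chloride hexahydrate: 0.253 g/L × 1.441 L = 0.364573 g = 364.57 mg
L-leucine: 0.203 g/L × 1.441 L = 0.292523 g = 292.52 mg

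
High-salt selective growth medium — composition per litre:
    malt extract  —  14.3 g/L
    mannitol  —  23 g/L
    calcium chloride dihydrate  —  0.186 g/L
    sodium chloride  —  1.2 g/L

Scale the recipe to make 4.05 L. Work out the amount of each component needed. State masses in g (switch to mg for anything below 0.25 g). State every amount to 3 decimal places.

malt extract 57.915 g; mannitol 93.150 g; calcium chloride dihydrate 0.753 g; sodium chloride 4.860 g

Scale factor relative to 1 L: 4.05.
malt extract: 14.3 g/L × 4.05 L = 57.915 g
mannitol: 23 g/L × 4.05 L = 93.150 g
calcium chloride dihydrate: 0.186 g/L × 4.05 L = 0.753 g
sodium chloride: 1.2 g/L × 4.05 L = 4.860 g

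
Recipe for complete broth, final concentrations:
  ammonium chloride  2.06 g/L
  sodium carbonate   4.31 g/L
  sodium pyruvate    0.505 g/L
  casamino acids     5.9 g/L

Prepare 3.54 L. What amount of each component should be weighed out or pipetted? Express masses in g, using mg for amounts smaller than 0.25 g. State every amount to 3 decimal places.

ammonium chloride 7.292 g; sodium carbonate 15.257 g; sodium pyruvate 1.788 g; casamino acids 20.886 g

Scale factor relative to 1 L: 3.54.
ammonium chloride: 2.06 g/L × 3.54 L = 7.292 g
sodium carbonate: 4.31 g/L × 3.54 L = 15.257 g
sodium pyruvate: 0.505 g/L × 3.54 L = 1.788 g
casamino acids: 5.9 g/L × 3.54 L = 20.886 g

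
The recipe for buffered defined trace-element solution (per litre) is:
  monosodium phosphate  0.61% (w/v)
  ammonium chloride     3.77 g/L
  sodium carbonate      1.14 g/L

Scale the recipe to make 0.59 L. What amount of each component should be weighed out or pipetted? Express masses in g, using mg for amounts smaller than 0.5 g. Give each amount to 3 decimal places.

Scale factor relative to 1 L: 0.59.
monosodium phosphate: 0.61% w/v = 6.1 g/L → 6.1 × 0.59 L = 3.599 g
ammonium chloride: 3.77 g/L × 0.59 L = 2.224 g
sodium carbonate: 1.14 g/L × 0.59 L = 0.673 g

monosodium phosphate 3.599 g; ammonium chloride 2.224 g; sodium carbonate 0.673 g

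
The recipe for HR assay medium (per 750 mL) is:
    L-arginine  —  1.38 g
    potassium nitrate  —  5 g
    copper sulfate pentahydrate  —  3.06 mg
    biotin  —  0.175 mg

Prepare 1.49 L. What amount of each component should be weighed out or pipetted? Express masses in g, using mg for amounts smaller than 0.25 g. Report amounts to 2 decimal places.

L-arginine 2.74 g; potassium nitrate 9.93 g; copper sulfate pentahydrate 6.08 mg; biotin 0.35 mg

Ratio of target to recipe volume: 1490 / 750 = 1.98667.
L-arginine: 1.38 g × (1490 mL / 750 mL) = 2.74 g
potassium nitrate: 5 g × (1490 mL / 750 mL) = 9.93 g
copper sulfate pentahydrate: 3.06 mg × (1490 mL / 750 mL) = 6.08 mg
biotin: 0.175 mg × (1490 mL / 750 mL) = 0.35 mg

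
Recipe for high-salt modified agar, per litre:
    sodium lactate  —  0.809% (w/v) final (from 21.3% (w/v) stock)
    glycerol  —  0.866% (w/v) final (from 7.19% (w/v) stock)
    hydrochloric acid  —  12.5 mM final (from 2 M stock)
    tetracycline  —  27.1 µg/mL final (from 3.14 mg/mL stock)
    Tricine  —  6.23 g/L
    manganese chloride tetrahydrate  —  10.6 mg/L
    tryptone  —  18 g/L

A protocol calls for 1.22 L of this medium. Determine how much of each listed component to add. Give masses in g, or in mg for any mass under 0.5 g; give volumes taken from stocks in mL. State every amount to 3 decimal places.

Working volume: 1.22 L.
sodium lactate: V = C2·V2/C1 = 0.809% ÷ 21.3% × 1220 mL = 46.337 mL
glycerol: V = C2·V2/C1 = 0.866% ÷ 7.19% × 1220 mL = 146.943 mL
hydrochloric acid: V = C2·V2/C1 = 12.5 mM × 1220 mL ÷ 2000 mM = 7.625 mL
tetracycline: V = C2·V2/C1 = 27.1 µg/mL × 1220 mL ÷ 3140 µg/mL = 10.529 mL
Tricine: 6.23 g/L × 1.22 L = 7.601 g
manganese chloride tetrahydrate: 10.6 mg/L × 1.22 L = 12.932 mg
tryptone: 18 g/L × 1.22 L = 21.960 g

sodium lactate 46.337 mL; glycerol 146.943 mL; hydrochloric acid 7.625 mL; tetracycline 10.529 mL; Tricine 7.601 g; manganese chloride tetrahydrate 12.932 mg; tryptone 21.960 g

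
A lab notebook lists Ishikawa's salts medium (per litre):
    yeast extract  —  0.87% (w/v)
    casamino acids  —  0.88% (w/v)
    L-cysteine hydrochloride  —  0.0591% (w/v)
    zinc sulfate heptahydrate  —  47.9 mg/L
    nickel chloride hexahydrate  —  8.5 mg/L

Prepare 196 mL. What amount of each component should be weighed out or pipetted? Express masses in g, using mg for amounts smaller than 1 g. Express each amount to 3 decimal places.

Working volume: 196 mL = 0.196 L.
yeast extract: 0.87% w/v = 8.7 g/L → 8.7 × 0.196 L = 1.705 g
casamino acids: 0.88 g per 100 mL × 196 mL ÷ 100 = 1.725 g
L-cysteine hydrochloride: 0.0591% w/v = 0.591 g/L → 0.591 × 0.196 L = 0.115836 g = 115.836 mg
zinc sulfate heptahydrate: 47.9 mg/L × 0.196 L = 9.388 mg
nickel chloride hexahydrate: 8.5 mg/L × 0.196 L = 1.666 mg

yeast extract 1.705 g; casamino acids 1.725 g; L-cysteine hydrochloride 115.836 mg; zinc sulfate heptahydrate 9.388 mg; nickel chloride hexahydrate 1.666 mg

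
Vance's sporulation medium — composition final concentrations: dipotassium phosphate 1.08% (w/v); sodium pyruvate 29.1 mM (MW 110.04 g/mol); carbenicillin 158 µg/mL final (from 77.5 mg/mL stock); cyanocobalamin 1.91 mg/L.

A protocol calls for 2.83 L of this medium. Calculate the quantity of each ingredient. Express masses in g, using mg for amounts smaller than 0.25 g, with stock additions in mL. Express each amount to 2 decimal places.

Scale factor relative to 1 L: 2.83.
dipotassium phosphate: 1.08 g per 100 mL × 2830 mL ÷ 100 = 30.56 g
sodium pyruvate: 29.1 mmol/L × 110.04 g/mol × 2.83 L ÷ 1000 = 9.06 g
carbenicillin: V = C2·V2/C1 = 158 µg/mL × 2830 mL ÷ 77500 µg/mL = 5.77 mL
cyanocobalamin: 1.91 mg/L × 2.83 L = 5.41 mg

dipotassium phosphate 30.56 g; sodium pyruvate 9.06 g; carbenicillin 5.77 mL; cyanocobalamin 5.41 mg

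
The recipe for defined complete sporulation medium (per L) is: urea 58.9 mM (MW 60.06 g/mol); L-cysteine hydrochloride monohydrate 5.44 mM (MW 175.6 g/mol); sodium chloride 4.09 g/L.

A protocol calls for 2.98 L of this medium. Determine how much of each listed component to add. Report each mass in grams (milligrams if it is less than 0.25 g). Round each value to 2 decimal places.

Scale factor relative to 1 L: 2.98.
urea: 58.9 mmol/L × 60.06 g/mol × 2.98 L ÷ 1000 = 10.54 g
L-cysteine hydrochloride monohydrate: 5.44 mmol/L × 175.6 g/mol × 2.98 L ÷ 1000 = 2.85 g
sodium chloride: 4.09 g/L × 2.98 L = 12.19 g

urea 10.54 g; L-cysteine hydrochloride monohydrate 2.85 g; sodium chloride 12.19 g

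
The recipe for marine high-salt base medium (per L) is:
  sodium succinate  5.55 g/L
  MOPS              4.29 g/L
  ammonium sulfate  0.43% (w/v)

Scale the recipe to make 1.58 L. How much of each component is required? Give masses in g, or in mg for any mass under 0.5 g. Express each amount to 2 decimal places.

sodium succinate 8.77 g; MOPS 6.78 g; ammonium sulfate 6.79 g

Scale factor relative to 1 L: 1.58.
sodium succinate: 5.55 g/L × 1.58 L = 8.77 g
MOPS: 4.29 g/L × 1.58 L = 6.78 g
ammonium sulfate: 0.43 g per 100 mL × 1580 mL ÷ 100 = 6.79 g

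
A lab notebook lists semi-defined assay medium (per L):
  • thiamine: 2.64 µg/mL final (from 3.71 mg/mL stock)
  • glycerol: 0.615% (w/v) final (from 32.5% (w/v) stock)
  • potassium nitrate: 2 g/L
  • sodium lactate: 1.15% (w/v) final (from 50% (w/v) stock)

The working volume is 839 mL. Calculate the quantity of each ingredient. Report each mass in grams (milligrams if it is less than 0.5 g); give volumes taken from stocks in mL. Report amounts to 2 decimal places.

thiamine 0.60 mL; glycerol 15.88 mL; potassium nitrate 1.68 g; sodium lactate 19.30 mL

Scale factor relative to 1 L: 0.839.
thiamine: C1V1 = C2V2 → 2.64 µg/mL × 839 mL ÷ 3710 µg/mL = 0.60 mL
glycerol: V = C2·V2/C1 = 0.615% ÷ 32.5% × 839 mL = 15.88 mL
potassium nitrate: 2 g/L × 0.839 L = 1.68 g
sodium lactate: dilute stock: 1.15% ÷ 50% × 839 mL = 19.30 mL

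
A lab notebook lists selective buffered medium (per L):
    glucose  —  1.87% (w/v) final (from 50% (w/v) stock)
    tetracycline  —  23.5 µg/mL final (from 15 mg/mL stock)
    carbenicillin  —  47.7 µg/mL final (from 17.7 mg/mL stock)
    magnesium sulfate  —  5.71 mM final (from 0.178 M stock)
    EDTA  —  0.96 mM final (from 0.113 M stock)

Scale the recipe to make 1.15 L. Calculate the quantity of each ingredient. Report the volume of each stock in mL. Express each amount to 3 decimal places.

Scale factor relative to 1 L: 1.15.
glucose: C1V1 = C2V2 → 1.87% ÷ 50% × 1150 mL = 43.010 mL
tetracycline: dilute stock: 23.5 µg/mL × 1150 mL ÷ 15000 µg/mL = 1.802 mL
carbenicillin: V = C2·V2/C1 = 47.7 µg/mL × 1150 mL ÷ 17700 µg/mL = 3.099 mL
magnesium sulfate: C1V1 = C2V2 → 5.71 mM × 1150 mL ÷ 178 mM = 36.890 mL
EDTA: C1V1 = C2V2 → 0.96 mM × 1150 mL ÷ 113 mM = 9.770 mL

glucose 43.010 mL; tetracycline 1.802 mL; carbenicillin 3.099 mL; magnesium sulfate 36.890 mL; EDTA 9.770 mL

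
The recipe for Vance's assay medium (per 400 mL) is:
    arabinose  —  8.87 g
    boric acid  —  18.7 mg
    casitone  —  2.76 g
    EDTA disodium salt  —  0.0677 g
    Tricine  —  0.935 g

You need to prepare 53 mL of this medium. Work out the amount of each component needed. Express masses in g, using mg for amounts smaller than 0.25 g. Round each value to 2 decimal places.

Ratio of target to recipe volume: 53 / 400 = 0.1325.
arabinose: 8.87 g × (53 mL / 400 mL) = 1.18 g
boric acid: 18.7 mg × (53 mL / 400 mL) = 2.48 mg
casitone: 2.76 g × (53 mL / 400 mL) = 0.37 g
EDTA disodium salt: 0.0677 g × (53 mL / 400 mL) = 0.00897025 g = 8.97 mg
Tricine: 0.935 g × (53 mL / 400 mL) = 0.123888 g = 123.89 mg

arabinose 1.18 g; boric acid 2.48 mg; casitone 0.37 g; EDTA disodium salt 8.97 mg; Tricine 123.89 mg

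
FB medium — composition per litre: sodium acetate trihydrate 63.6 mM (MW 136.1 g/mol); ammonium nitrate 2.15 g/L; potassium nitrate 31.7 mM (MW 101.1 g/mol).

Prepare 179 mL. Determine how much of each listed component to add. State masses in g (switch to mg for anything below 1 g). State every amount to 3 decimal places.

Working volume: 179 mL = 0.179 L.
sodium acetate trihydrate: 63.6 mmol/L × 136.1 g/mol × 0.179 L ÷ 1000 = 1.549 g
ammonium nitrate: 2.15 g/L × 0.179 L = 0.38485 g = 384.850 mg
potassium nitrate: 31.7 mmol/L × 101.1 mg/mmol × 0.179 L = 573.672 mg

sodium acetate trihydrate 1.549 g; ammonium nitrate 384.850 mg; potassium nitrate 573.672 mg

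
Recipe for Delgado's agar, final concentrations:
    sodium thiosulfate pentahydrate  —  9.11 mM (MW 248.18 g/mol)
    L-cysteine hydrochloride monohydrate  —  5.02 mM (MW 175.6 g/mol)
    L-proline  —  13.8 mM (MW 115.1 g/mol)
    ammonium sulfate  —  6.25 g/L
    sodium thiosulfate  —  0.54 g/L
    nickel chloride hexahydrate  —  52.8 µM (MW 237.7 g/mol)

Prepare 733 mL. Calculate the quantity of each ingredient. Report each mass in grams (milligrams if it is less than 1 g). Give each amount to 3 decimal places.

sodium thiosulfate pentahydrate 1.657 g; L-cysteine hydrochloride monohydrate 646.148 mg; L-proline 1.164 g; ammonium sulfate 4.581 g; sodium thiosulfate 395.820 mg; nickel chloride hexahydrate 9.200 mg

Target volume = 733 mL = 0.733 L.
sodium thiosulfate pentahydrate: 9.11 mmol/L × 248.18 g/mol × 0.733 L ÷ 1000 = 1.657 g
L-cysteine hydrochloride monohydrate: 5.02 mmol/L × 175.6 mg/mmol × 0.733 L = 646.148 mg
L-proline: 13.8 mmol/L × 115.1 g/mol × 0.733 L ÷ 1000 = 1.164 g
ammonium sulfate: 6.25 g/L × 0.733 L = 4.581 g
sodium thiosulfate: 0.54 g/L × 0.733 L = 0.39582 g = 395.820 mg
nickel chloride hexahydrate: 52.8 µmol/L × 237.7 g/mol × 0.733 L ÷ 1000 = 9.200 mg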